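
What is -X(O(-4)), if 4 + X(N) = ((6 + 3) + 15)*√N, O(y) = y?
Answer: 4 - 48*I ≈ 4.0 - 48.0*I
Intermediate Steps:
X(N) = -4 + 24*√N (X(N) = -4 + ((6 + 3) + 15)*√N = -4 + (9 + 15)*√N = -4 + 24*√N)
-X(O(-4)) = -(-4 + 24*√(-4)) = -(-4 + 24*(2*I)) = -(-4 + 48*I) = 4 - 48*I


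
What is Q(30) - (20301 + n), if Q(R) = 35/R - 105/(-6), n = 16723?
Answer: -111016/3 ≈ -37005.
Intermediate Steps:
Q(R) = 35/2 + 35/R (Q(R) = 35/R - 105*(-⅙) = 35/R + 35/2 = 35/2 + 35/R)
Q(30) - (20301 + n) = (35/2 + 35/30) - (20301 + 16723) = (35/2 + 35*(1/30)) - 1*37024 = (35/2 + 7/6) - 37024 = 56/3 - 37024 = -111016/3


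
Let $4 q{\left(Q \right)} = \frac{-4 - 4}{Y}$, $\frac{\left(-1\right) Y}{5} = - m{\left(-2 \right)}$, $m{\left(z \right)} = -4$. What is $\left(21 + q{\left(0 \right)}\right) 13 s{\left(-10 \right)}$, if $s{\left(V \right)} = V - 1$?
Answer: $- \frac{30173}{10} \approx -3017.3$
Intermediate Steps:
$s{\left(V \right)} = -1 + V$
$Y = -20$ ($Y = - 5 \left(\left(-1\right) \left(-4\right)\right) = \left(-5\right) 4 = -20$)
$q{\left(Q \right)} = \frac{1}{10}$ ($q{\left(Q \right)} = \frac{\left(-4 - 4\right) \frac{1}{-20}}{4} = \frac{\left(-4 - 4\right) \left(- \frac{1}{20}\right)}{4} = \frac{\left(-8\right) \left(- \frac{1}{20}\right)}{4} = \frac{1}{4} \cdot \frac{2}{5} = \frac{1}{10}$)
$\left(21 + q{\left(0 \right)}\right) 13 s{\left(-10 \right)} = \left(21 + \frac{1}{10}\right) 13 \left(-1 - 10\right) = \frac{211}{10} \cdot 13 \left(-11\right) = \frac{2743}{10} \left(-11\right) = - \frac{30173}{10}$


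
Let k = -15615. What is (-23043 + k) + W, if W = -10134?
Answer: -48792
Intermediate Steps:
(-23043 + k) + W = (-23043 - 15615) - 10134 = -38658 - 10134 = -48792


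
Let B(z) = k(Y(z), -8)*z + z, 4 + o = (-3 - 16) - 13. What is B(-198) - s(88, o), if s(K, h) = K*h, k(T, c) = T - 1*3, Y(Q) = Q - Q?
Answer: 3564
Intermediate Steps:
o = -36 (o = -4 + ((-3 - 16) - 13) = -4 + (-19 - 13) = -4 - 32 = -36)
Y(Q) = 0
k(T, c) = -3 + T (k(T, c) = T - 3 = -3 + T)
B(z) = -2*z (B(z) = (-3 + 0)*z + z = -3*z + z = -2*z)
B(-198) - s(88, o) = -2*(-198) - 88*(-36) = 396 - 1*(-3168) = 396 + 3168 = 3564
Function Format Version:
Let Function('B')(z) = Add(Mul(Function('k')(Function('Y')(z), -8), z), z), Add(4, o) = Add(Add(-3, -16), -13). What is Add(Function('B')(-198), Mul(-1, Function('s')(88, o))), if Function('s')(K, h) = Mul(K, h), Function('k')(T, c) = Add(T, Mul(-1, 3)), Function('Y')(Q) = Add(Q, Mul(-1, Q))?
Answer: 3564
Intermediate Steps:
o = -36 (o = Add(-4, Add(Add(-3, -16), -13)) = Add(-4, Add(-19, -13)) = Add(-4, -32) = -36)
Function('Y')(Q) = 0
Function('k')(T, c) = Add(-3, T) (Function('k')(T, c) = Add(T, -3) = Add(-3, T))
Function('B')(z) = Mul(-2, z) (Function('B')(z) = Add(Mul(Add(-3, 0), z), z) = Add(Mul(-3, z), z) = Mul(-2, z))
Add(Function('B')(-198), Mul(-1, Function('s')(88, o))) = Add(Mul(-2, -198), Mul(-1, Mul(88, -36))) = Add(396, Mul(-1, -3168)) = Add(396, 3168) = 3564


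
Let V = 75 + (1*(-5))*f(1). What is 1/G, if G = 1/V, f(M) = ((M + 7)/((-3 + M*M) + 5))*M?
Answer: 185/3 ≈ 61.667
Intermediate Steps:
f(M) = M*(7 + M)/(2 + M²) (f(M) = ((7 + M)/((-3 + M²) + 5))*M = ((7 + M)/(2 + M²))*M = M*(7 + M)/(2 + M²))
V = 185/3 (V = 75 + (1*(-5))*(1*(7 + 1)/(2 + 1²)) = 75 - 5*8/(2 + 1) = 75 - 5*8/3 = 75 - 40/3 = 185/3 ≈ 61.667)
G = 3/185 (G = 1/(185/3) = 3/185 ≈ 0.016216)
1/G = 1/(3/185) = 185/3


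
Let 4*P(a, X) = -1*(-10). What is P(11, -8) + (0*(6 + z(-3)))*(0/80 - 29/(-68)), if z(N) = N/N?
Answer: 5/2 ≈ 2.5000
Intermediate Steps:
P(a, X) = 5/2 (P(a, X) = (-1*(-10))/4 = (¼)*10 = 5/2)
z(N) = 1
P(11, -8) + (0*(6 + z(-3)))*(0/80 - 29/(-68)) = 5/2 + (0*(6 + 1))*(0/80 - 29/(-68)) = 5/2 + (0*7)*(0*(1/80) - 29*(-1/68)) = 5/2 + 0*(0 + 29/68) = 5/2 + 0*(29/68) = 5/2 + 0 = 5/2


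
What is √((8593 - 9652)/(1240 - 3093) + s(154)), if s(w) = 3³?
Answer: √94669770/1853 ≈ 5.2509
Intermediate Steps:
s(w) = 27
√((8593 - 9652)/(1240 - 3093) + s(154)) = √((8593 - 9652)/(1240 - 3093) + 27) = √(-1059/(-1853) + 27) = √(-1059*(-1/1853) + 27) = √(1059/1853 + 27) = √(51090/1853) = √94669770/1853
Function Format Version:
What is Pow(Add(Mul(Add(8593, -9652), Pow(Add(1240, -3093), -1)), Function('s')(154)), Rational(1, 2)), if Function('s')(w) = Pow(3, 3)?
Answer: Mul(Rational(1, 1853), Pow(94669770, Rational(1, 2))) ≈ 5.2509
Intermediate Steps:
Function('s')(w) = 27
Pow(Add(Mul(Add(8593, -9652), Pow(Add(1240, -3093), -1)), Function('s')(154)), Rational(1, 2)) = Pow(Add(Mul(Add(8593, -9652), Pow(Add(1240, -3093), -1)), 27), Rational(1, 2)) = Pow(Add(Mul(-1059, Pow(-1853, -1)), 27), Rational(1, 2)) = Pow(Add(Mul(-1059, Rational(-1, 1853)), 27), Rational(1, 2)) = Pow(Add(Rational(1059, 1853), 27), Rational(1, 2)) = Pow(Rational(51090, 1853), Rational(1, 2)) = Mul(Rational(1, 1853), Pow(94669770, Rational(1, 2)))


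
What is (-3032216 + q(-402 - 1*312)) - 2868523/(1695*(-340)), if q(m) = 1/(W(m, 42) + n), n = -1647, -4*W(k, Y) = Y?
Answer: -22717021764121/7491900 ≈ -3.0322e+6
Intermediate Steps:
W(k, Y) = -Y/4
q(m) = -2/3315 (q(m) = 1/(-¼*42 - 1647) = 1/(-21/2 - 1647) = 1/(-3315/2) = -2/3315)
(-3032216 + q(-402 - 1*312)) - 2868523/(1695*(-340)) = (-3032216 - 2/3315) - 2868523/(1695*(-340)) = -10051796042/3315 - 2868523/(-576300) = -10051796042/3315 - 2868523*(-1/576300) = -10051796042/3315 + 2868523/576300 = -22717021764121/7491900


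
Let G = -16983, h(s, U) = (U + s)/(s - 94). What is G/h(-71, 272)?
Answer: 934065/67 ≈ 13941.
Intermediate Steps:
h(s, U) = (U + s)/(-94 + s)
G/h(-71, 272) = -16983*(-94 - 71)/(272 - 71) = -16983/(201/(-165)) = -16983/((-1/165*201)) = -16983/(-67/55) = -16983*(-55/67) = 934065/67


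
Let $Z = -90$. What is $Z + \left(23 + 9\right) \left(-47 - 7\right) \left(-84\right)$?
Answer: $145062$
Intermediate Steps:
$Z + \left(23 + 9\right) \left(-47 - 7\right) \left(-84\right) = -90 + \left(23 + 9\right) \left(-47 - 7\right) \left(-84\right) = -90 + 32 \left(-54\right) \left(-84\right) = -90 - -145152 = -90 + 145152 = 145062$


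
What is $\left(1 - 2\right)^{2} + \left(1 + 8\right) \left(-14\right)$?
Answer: $-125$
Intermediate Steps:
$\left(1 - 2\right)^{2} + \left(1 + 8\right) \left(-14\right) = \left(-1\right)^{2} + 9 \left(-14\right) = 1 - 126 = -125$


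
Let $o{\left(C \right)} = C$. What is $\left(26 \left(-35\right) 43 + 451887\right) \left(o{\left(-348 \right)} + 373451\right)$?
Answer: $154000874971$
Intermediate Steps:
$\left(26 \left(-35\right) 43 + 451887\right) \left(o{\left(-348 \right)} + 373451\right) = \left(26 \left(-35\right) 43 + 451887\right) \left(-348 + 373451\right) = \left(\left(-910\right) 43 + 451887\right) 373103 = \left(-39130 + 451887\right) 373103 = 412757 \cdot 373103 = 154000874971$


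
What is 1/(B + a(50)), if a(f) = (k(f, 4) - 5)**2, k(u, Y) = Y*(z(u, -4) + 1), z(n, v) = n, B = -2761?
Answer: 1/36840 ≈ 2.7144e-5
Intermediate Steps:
k(u, Y) = Y*(1 + u) (k(u, Y) = Y*(u + 1) = Y*(1 + u))
a(f) = (-1 + 4*f)**2 (a(f) = (4*(1 + f) - 5)**2 = ((4 + 4*f) - 5)**2 = (-1 + 4*f)**2)
1/(B + a(50)) = 1/(-2761 + (-1 + 4*50)**2) = 1/(-2761 + (-1 + 200)**2) = 1/(-2761 + 199**2) = 1/(-2761 + 39601) = 1/36840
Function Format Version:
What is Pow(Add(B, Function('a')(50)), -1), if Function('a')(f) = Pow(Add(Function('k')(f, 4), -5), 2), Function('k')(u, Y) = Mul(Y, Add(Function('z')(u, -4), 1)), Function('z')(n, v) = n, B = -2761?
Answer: Rational(1, 36840) ≈ 2.7144e-5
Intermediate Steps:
Function('k')(u, Y) = Mul(Y, Add(1, u)) (Function('k')(u, Y) = Mul(Y, Add(u, 1)) = Mul(Y, Add(1, u)))
Function('a')(f) = Pow(Add(-1, Mul(4, f)), 2) (Function('a')(f) = Pow(Add(Mul(4, Add(1, f)), -5), 2) = Pow(Add(Add(4, Mul(4, f)), -5), 2) = Pow(Add(-1, Mul(4, f)), 2))
Pow(Add(B, Function('a')(50)), -1) = Pow(Add(-2761, Pow(Add(-1, Mul(4, 50)), 2)), -1) = Pow(Add(-2761, Pow(Add(-1, 200), 2)), -1) = Pow(Add(-2761, Pow(199, 2)), -1) = Pow(Add(-2761, 39601), -1) = Pow(36840, -1) = Rational(1, 36840)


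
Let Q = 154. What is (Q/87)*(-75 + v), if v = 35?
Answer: -6160/87 ≈ -70.805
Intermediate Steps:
(Q/87)*(-75 + v) = (154/87)*(-75 + 35) = (154*(1/87))*(-40) = (154/87)*(-40) = -6160/87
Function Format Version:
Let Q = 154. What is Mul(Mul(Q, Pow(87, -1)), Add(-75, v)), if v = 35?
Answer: Rational(-6160, 87) ≈ -70.805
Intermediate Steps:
Mul(Mul(Q, Pow(87, -1)), Add(-75, v)) = Mul(Mul(154, Pow(87, -1)), Add(-75, 35)) = Mul(Mul(154, Rational(1, 87)), -40) = Mul(Rational(154, 87), -40) = Rational(-6160, 87)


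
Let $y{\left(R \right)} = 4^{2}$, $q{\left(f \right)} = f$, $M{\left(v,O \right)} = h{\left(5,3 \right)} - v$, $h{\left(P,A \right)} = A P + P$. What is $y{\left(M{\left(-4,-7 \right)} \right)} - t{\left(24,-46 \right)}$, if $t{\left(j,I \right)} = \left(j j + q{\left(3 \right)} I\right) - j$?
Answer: $-398$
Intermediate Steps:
$h{\left(P,A \right)} = P + A P$
$M{\left(v,O \right)} = 20 - v$ ($M{\left(v,O \right)} = 5 \left(1 + 3\right) - v = 5 \cdot 4 - v = 20 - v$)
$y{\left(R \right)} = 16$
$t{\left(j,I \right)} = j^{2} - j + 3 I$ ($t{\left(j,I \right)} = \left(j j + 3 I\right) - j = \left(j^{2} + 3 I\right) - j = j^{2} - j + 3 I$)
$y{\left(M{\left(-4,-7 \right)} \right)} - t{\left(24,-46 \right)} = 16 - \left(24^{2} - 24 + 3 \left(-46\right)\right) = 16 - \left(576 - 24 - 138\right) = 16 - 414 = -398$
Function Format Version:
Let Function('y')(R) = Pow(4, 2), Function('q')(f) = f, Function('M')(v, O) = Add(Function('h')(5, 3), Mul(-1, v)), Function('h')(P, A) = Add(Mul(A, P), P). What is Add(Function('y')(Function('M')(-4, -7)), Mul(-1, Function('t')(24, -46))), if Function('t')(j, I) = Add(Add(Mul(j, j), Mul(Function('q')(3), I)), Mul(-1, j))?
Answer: -398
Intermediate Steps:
Function('h')(P, A) = Add(P, Mul(A, P))
Function('M')(v, O) = Add(20, Mul(-1, v)) (Function('M')(v, O) = Add(Mul(5, Add(1, 3)), Mul(-1, v)) = Add(Mul(5, 4), Mul(-1, v)) = Add(20, Mul(-1, v)))
Function('y')(R) = 16
Function('t')(j, I) = Add(Pow(j, 2), Mul(-1, j), Mul(3, I)) (Function('t')(j, I) = Add(Add(Mul(j, j), Mul(3, I)), Mul(-1, j)) = Add(Add(Pow(j, 2), Mul(3, I)), Mul(-1, j)) = Add(Pow(j, 2), Mul(-1, j), Mul(3, I)))
Add(Function('y')(Function('M')(-4, -7)), Mul(-1, Function('t')(24, -46))) = Add(16, Mul(-1, Add(Pow(24, 2), Mul(-1, 24), Mul(3, -46)))) = Add(16, Mul(-1, Add(576, -24, -138))) = Add(16, Mul(-1, 414)) = Add(16, -414) = -398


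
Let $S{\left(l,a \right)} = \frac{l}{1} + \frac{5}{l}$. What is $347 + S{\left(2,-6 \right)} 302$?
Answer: $1706$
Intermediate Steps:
$S{\left(l,a \right)} = l + \frac{5}{l}$ ($S{\left(l,a \right)} = l 1 + \frac{5}{l} = l + \frac{5}{l}$)
$347 + S{\left(2,-6 \right)} 302 = 347 + \left(2 + \frac{5}{2}\right) 302 = 347 + \frac{9}{2} \cdot 302 = 347 + 1359 = 1706$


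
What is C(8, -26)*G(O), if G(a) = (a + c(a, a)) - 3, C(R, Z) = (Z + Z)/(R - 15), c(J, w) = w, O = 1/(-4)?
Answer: -26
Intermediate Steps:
O = -¼ ≈ -0.25000
C(R, Z) = 2*Z/(-15 + R) (C(R, Z) = (2*Z)/(-15 + R) = 2*Z/(-15 + R))
G(a) = -3 + 2*a (G(a) = (a + a) - 3 = 2*a - 3 = -3 + 2*a)
C(8, -26)*G(O) = (2*(-26)/(-15 + 8))*(-3 + 2*(-¼)) = (2*(-26)/(-7))*(-3 - ½) = (2*(-26)*(-⅐))*(-7/2) = (52/7)*(-7/2) = -26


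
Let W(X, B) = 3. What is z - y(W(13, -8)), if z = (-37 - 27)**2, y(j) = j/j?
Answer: 4095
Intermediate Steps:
y(j) = 1
z = 4096 (z = (-64)**2 = 4096)
z - y(W(13, -8)) = 4096 - 1*1 = 4096 - 1 = 4095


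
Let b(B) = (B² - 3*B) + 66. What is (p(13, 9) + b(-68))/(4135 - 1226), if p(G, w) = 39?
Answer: 4933/2909 ≈ 1.6958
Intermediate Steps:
b(B) = 66 + B² - 3*B
(p(13, 9) + b(-68))/(4135 - 1226) = (39 + (66 + (-68)² - 3*(-68)))/(4135 - 1226) = (39 + (66 + 4624 + 204))/2909 = (39 + 4894)*(1/2909) = 4933*(1/2909) = 4933/2909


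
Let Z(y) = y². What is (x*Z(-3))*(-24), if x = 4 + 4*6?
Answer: -6048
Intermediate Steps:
x = 28 (x = 4 + 24 = 28)
(x*Z(-3))*(-24) = (28*(-3)²)*(-24) = (28*9)*(-24) = 252*(-24) = -6048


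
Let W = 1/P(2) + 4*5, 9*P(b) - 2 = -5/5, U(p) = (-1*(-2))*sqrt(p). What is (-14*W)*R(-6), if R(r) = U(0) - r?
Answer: -2436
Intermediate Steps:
U(p) = 2*sqrt(p)
R(r) = -r (R(r) = 2*sqrt(0) - r = 2*0 - r = 0 - r = -r)
P(b) = 1/9 (P(b) = 2/9 + (-5/5)/9 = 2/9 + (-5*1/5)/9 = 2/9 + (1/9)*(-1) = 2/9 - 1/9 = 1/9)
W = 29 (W = 1/(1/9) + 4*5 = 9 + 20 = 29)
(-14*W)*R(-6) = (-14*29)*(-1*(-6)) = -406*6 = -2436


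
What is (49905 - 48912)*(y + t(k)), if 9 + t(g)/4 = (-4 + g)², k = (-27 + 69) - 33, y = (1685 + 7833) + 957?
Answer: 10465227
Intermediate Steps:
y = 10475 (y = 9518 + 957 = 10475)
k = 9 (k = 42 - 33 = 9)
t(g) = -36 + 4*(-4 + g)²
(49905 - 48912)*(y + t(k)) = (49905 - 48912)*(10475 + (-36 + 4*(-4 + 9)²)) = 993*(10475 + (-36 + 4*5²)) = 993*(10475 + (-36 + 4*25)) = 993*(10475 + (-36 + 100)) = 993*(10475 + 64) = 993*10539 = 10465227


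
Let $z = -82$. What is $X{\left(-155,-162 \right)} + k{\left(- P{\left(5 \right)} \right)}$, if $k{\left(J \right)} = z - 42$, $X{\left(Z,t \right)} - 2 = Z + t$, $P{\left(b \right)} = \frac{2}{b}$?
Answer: $-439$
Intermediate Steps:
$X{\left(Z,t \right)} = 2 + Z + t$ ($X{\left(Z,t \right)} = 2 + \left(Z + t\right) = 2 + Z + t$)
$k{\left(J \right)} = -124$ ($k{\left(J \right)} = -82 - 42 = -124$)
$X{\left(-155,-162 \right)} + k{\left(- P{\left(5 \right)} \right)} = \left(2 - 155 - 162\right) - 124 = -315 - 124 = -439$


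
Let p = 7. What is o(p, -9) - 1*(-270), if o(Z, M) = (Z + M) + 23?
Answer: 291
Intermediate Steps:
o(Z, M) = 23 + M + Z (o(Z, M) = (M + Z) + 23 = 23 + M + Z)
o(p, -9) - 1*(-270) = (23 - 9 + 7) - 1*(-270) = 21 + 270 = 291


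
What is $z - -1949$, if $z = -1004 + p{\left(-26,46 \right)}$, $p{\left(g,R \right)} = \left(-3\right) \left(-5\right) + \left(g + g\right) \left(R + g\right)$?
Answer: $-80$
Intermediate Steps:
$p{\left(g,R \right)} = 15 + 2 g \left(R + g\right)$
$z = -2029$ ($z = -1004 + \left(15 + 2 \left(-26\right)^{2} + 2 \cdot 46 \left(-26\right)\right) = -1004 + \left(15 + 2 \cdot 676 - 2392\right) = -1004 + \left(15 + 1352 - 2392\right) = -1004 - 1025 = -2029$)
$z - -1949 = -2029 - -1949 = -2029 + 1949 = -80$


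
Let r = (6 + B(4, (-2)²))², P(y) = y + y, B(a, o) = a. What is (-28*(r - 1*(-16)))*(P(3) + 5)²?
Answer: -393008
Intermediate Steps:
P(y) = 2*y
r = 100 (r = (6 + 4)² = 10² = 100)
(-28*(r - 1*(-16)))*(P(3) + 5)² = (-28*(100 - 1*(-16)))*(2*3 + 5)² = (-28*(100 + 16))*(6 + 5)² = -28*116*11² = -3248*121 = -393008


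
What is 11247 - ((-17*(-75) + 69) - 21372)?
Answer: 31275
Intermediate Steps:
11247 - ((-17*(-75) + 69) - 21372) = 11247 - ((1275 + 69) - 21372) = 11247 - (1344 - 21372) = 11247 - 1*(-20028) = 11247 + 20028 = 31275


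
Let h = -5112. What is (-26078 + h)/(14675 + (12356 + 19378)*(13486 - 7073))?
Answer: -31190/203524817 ≈ -0.00015325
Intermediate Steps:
(-26078 + h)/(14675 + (12356 + 19378)*(13486 - 7073)) = (-26078 - 5112)/(14675 + (12356 + 19378)*(13486 - 7073)) = -31190/(14675 + 31734*6413) = -31190/(14675 + 203510142) = -31190/203524817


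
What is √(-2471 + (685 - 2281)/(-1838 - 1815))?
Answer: 7*I*√672820499/3653 ≈ 49.705*I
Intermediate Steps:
√(-2471 + (685 - 2281)/(-1838 - 1815)) = √(-2471 - 1596/(-3653)) = √(-2471 - 1596*(-1/3653)) = √(-2471 + 1596/3653) = √(-9024967/3653) = 7*I*√672820499/3653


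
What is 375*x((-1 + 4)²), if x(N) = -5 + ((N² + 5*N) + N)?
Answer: 48750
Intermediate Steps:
x(N) = -5 + N² + 6*N (x(N) = -5 + (N² + 6*N) = -5 + N² + 6*N)
375*x((-1 + 4)²) = 375*(-5 + ((-1 + 4)²)² + 6*(-1 + 4)²) = 375*(-5 + (3²)² + 6*3²) = 375*(-5 + 9² + 6*9) = 375*(-5 + 81 + 54) = 375*130 = 48750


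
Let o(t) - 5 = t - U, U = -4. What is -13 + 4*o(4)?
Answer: 39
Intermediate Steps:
o(t) = 9 + t (o(t) = 5 + (t - 1*(-4)) = 5 + (t + 4) = 5 + (4 + t) = 9 + t)
-13 + 4*o(4) = -13 + 4*(9 + 4) = -13 + 4*13 = -13 + 52 = 39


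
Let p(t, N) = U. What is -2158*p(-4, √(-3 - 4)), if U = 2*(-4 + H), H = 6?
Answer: -8632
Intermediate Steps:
U = 4 (U = 2*(-4 + 6) = 2*2 = 4)
p(t, N) = 4
-2158*p(-4, √(-3 - 4)) = -2158*4 = -8632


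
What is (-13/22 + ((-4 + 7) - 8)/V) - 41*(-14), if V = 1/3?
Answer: 12285/22 ≈ 558.41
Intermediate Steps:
V = ⅓ ≈ 0.33333
(-13/22 + ((-4 + 7) - 8)/V) - 41*(-14) = (-13/22 + ((-4 + 7) - 8)/(⅓)) - 41*(-14) = (-13*1/22 + (3 - 8)*3) + 574 = (-13/22 - 5*3) + 574 = (-13/22 - 15) + 574 = -343/22 + 574 = 12285/22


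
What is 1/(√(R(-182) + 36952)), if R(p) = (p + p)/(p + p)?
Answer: √36953/36953 ≈ 0.0052021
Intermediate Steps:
R(p) = 1 (R(p) = (2*p)/((2*p)) = (2*p)*(1/(2*p)) = 1)
1/(√(R(-182) + 36952)) = 1/(√(1 + 36952)) = 1/(√36953) = √36953/36953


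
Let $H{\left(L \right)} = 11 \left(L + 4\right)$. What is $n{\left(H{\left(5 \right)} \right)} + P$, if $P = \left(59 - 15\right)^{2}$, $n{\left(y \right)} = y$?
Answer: $2035$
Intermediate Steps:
$H{\left(L \right)} = 44 + 11 L$ ($H{\left(L \right)} = 11 \left(4 + L\right) = 44 + 11 L$)
$P = 1936$ ($P = 44^{2} = 1936$)
$n{\left(H{\left(5 \right)} \right)} + P = \left(44 + 11 \cdot 5\right) + 1936 = \left(44 + 55\right) + 1936 = 99 + 1936 = 2035$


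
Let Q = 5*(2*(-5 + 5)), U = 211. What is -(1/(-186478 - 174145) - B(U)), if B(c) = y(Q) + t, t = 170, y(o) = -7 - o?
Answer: 58781550/360623 ≈ 163.00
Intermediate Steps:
Q = 0 (Q = 5*(2*0) = 5*0 = 0)
B(c) = 163 (B(c) = (-7 - 1*0) + 170 = (-7 + 0) + 170 = -7 + 170 = 163)
-(1/(-186478 - 174145) - B(U)) = -(1/(-186478 - 174145) - 1*163) = -(1/(-360623) - 163) = -(-1/360623 - 163) = -1*(-58781550/360623) = 58781550/360623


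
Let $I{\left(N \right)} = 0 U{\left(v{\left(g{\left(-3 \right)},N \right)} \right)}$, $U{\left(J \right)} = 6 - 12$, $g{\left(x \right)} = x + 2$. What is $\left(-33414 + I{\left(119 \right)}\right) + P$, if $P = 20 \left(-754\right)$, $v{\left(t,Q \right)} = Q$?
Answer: $-48494$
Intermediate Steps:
$g{\left(x \right)} = 2 + x$
$U{\left(J \right)} = -6$ ($U{\left(J \right)} = 6 - 12 = -6$)
$I{\left(N \right)} = 0$ ($I{\left(N \right)} = 0 \left(-6\right) = 0$)
$P = -15080$
$\left(-33414 + I{\left(119 \right)}\right) + P = \left(-33414 + 0\right) - 15080 = -33414 - 15080 = -48494$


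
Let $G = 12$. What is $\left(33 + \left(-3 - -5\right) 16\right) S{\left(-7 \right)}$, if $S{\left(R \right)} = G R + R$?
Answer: $-5915$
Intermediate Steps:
$S{\left(R \right)} = 13 R$ ($S{\left(R \right)} = 12 R + R = 13 R$)
$\left(33 + \left(-3 - -5\right) 16\right) S{\left(-7 \right)} = \left(33 + \left(-3 - -5\right) 16\right) 13 \left(-7\right) = \left(33 + \left(-3 + 5\right) 16\right) \left(-91\right) = \left(33 + 2 \cdot 16\right) \left(-91\right) = \left(33 + 32\right) \left(-91\right) = 65 \left(-91\right) = -5915$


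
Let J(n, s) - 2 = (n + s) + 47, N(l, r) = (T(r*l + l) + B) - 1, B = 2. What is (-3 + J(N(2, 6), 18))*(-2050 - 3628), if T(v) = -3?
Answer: -352036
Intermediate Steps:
N(l, r) = -2 (N(l, r) = (-3 + 2) - 1 = -1 - 1 = -2)
J(n, s) = 49 + n + s (J(n, s) = 2 + ((n + s) + 47) = 2 + (47 + n + s) = 49 + n + s)
(-3 + J(N(2, 6), 18))*(-2050 - 3628) = (-3 + (49 - 2 + 18))*(-2050 - 3628) = (-3 + 65)*(-5678) = 62*(-5678) = -352036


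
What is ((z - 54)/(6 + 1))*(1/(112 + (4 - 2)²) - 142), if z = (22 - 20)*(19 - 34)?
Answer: 49413/29 ≈ 1703.9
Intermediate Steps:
z = -30 (z = 2*(-15) = -30)
((z - 54)/(6 + 1))*(1/(112 + (4 - 2)²) - 142) = ((-30 - 54)/(6 + 1))*(1/(112 + (4 - 2)²) - 142) = (-84/7)*(1/(112 + 2²) - 142) = (-84*⅐)*(1/(112 + 4) - 142) = -12*(1/116 - 142) = -12*(-16471/116) = 49413/29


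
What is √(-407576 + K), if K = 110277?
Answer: I*√297299 ≈ 545.25*I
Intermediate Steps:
√(-407576 + K) = √(-407576 + 110277) = √(-297299) = I*√297299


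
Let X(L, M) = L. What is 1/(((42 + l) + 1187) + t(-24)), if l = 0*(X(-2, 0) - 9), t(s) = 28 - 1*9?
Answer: 1/1248 ≈ 0.00080128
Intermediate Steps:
t(s) = 19 (t(s) = 28 - 9 = 19)
l = 0 (l = 0*(-2 - 9) = 0*(-11) = 0)
1/(((42 + l) + 1187) + t(-24)) = 1/(((42 + 0) + 1187) + 19) = 1/((42 + 1187) + 19) = 1/(1229 + 19) = 1/1248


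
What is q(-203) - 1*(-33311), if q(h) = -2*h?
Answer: 33717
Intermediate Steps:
q(-203) - 1*(-33311) = -2*(-203) - 1*(-33311) = 406 + 33311 = 33717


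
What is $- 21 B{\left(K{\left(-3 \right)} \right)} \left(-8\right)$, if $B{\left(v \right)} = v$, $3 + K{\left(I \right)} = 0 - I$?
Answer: $0$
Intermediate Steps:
$K{\left(I \right)} = -3 - I$ ($K{\left(I \right)} = -3 + \left(0 - I\right) = -3 - I$)
$- 21 B{\left(K{\left(-3 \right)} \right)} \left(-8\right) = - 21 \left(-3 - -3\right) \left(-8\right) = - 21 \left(-3 + 3\right) \left(-8\right) = \left(-21\right) 0 \left(-8\right) = 0 \left(-8\right) = 0$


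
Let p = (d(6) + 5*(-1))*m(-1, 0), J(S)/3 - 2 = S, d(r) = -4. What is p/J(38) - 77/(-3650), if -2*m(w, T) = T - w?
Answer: 1711/29200 ≈ 0.058596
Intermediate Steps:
J(S) = 6 + 3*S
m(w, T) = w/2 - T/2 (m(w, T) = -(T - w)/2 = w/2 - T/2)
p = 9/2 (p = (-4 + 5*(-1))*((½)*(-1) - ½*0) = (-4 - 5)*(-½ + 0) = -9*(-½) = 9/2 ≈ 4.5000)
p/J(38) - 77/(-3650) = 9/(2*(6 + 3*38)) - 77/(-3650) = 9/(2*(6 + 114)) - 77*(-1/3650) = (9/2)/120 + 77/3650 = (9/2)*(1/120) + 77/3650 = 3/80 + 77/3650 = 1711/29200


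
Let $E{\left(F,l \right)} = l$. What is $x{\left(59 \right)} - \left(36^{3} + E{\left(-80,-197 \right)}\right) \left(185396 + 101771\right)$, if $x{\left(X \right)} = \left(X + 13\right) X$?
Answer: $-13341487405$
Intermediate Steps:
$x{\left(X \right)} = X \left(13 + X\right)$ ($x{\left(X \right)} = \left(13 + X\right) X = X \left(13 + X\right)$)
$x{\left(59 \right)} - \left(36^{3} + E{\left(-80,-197 \right)}\right) \left(185396 + 101771\right) = 59 \left(13 + 59\right) - \left(36^{3} - 197\right) \left(185396 + 101771\right) = 59 \cdot 72 - \left(46656 - 197\right) 287167 = 4248 - 46459 \cdot 287167 = 4248 - 13341491653 = -13341487405$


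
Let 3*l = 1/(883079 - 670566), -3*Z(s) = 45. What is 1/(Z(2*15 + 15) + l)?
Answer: -637539/9563084 ≈ -0.066667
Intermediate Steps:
Z(s) = -15 (Z(s) = -⅓*45 = -15)
l = 1/637539 (l = 1/(3*(883079 - 670566)) = (⅓)/212513 = (⅓)*(1/212513) = 1/637539 ≈ 1.5685e-6)
1/(Z(2*15 + 15) + l) = 1/(-15 + 1/637539) = 1/(-9563084/637539) = -637539/9563084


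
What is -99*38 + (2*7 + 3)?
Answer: -3745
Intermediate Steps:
-99*38 + (2*7 + 3) = -3762 + (14 + 3) = -3762 + 17 = -3745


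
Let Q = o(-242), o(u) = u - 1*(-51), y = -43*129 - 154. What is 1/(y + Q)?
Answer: -1/5892 ≈ -0.00016972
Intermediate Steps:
y = -5701 (y = -5547 - 154 = -5701)
o(u) = 51 + u (o(u) = u + 51 = 51 + u)
Q = -191 (Q = 51 - 242 = -191)
1/(y + Q) = 1/(-5701 - 191) = 1/(-5892) = -1/5892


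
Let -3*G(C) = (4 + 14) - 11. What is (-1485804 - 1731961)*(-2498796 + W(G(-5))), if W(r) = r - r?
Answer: 8040538310940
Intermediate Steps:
G(C) = -7/3 (G(C) = -((4 + 14) - 11)/3 = -(18 - 11)/3 = -1/3*7 = -7/3)
W(r) = 0
(-1485804 - 1731961)*(-2498796 + W(G(-5))) = (-1485804 - 1731961)*(-2498796 + 0) = -3217765*(-2498796) = 8040538310940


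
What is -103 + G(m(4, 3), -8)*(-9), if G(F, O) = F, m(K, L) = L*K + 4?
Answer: -247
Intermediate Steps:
m(K, L) = 4 + K*L (m(K, L) = K*L + 4 = 4 + K*L)
-103 + G(m(4, 3), -8)*(-9) = -103 + (4 + 4*3)*(-9) = -103 + (4 + 12)*(-9) = -103 + 16*(-9) = -103 - 144 = -247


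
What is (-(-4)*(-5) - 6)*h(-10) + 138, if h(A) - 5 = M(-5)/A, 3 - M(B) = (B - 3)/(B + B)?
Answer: 343/25 ≈ 13.720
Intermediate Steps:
M(B) = 3 - (-3 + B)/(2*B) (M(B) = 3 - (B - 3)/(B + B) = 3 - (-3 + B)/(2*B))
h(A) = 5 + 11/(5*A) (h(A) = 5 + ((½)*(3 + 5*(-5))/(-5))/A = 5 + ((½)*(-⅕)*(3 - 25))/A = 5 + ((½)*(-⅕)*(-22))/A = 5 + 11/(5*A))
(-(-4)*(-5) - 6)*h(-10) + 138 = (-(-4)*(-5) - 6)*(5 + (11/5)/(-10)) + 138 = (-4*5 - 6)*(5 + (11/5)*(-⅒)) + 138 = (-20 - 6)*(5 - 11/50) + 138 = -26*239/50 + 138 = -3107/25 + 138 = 343/25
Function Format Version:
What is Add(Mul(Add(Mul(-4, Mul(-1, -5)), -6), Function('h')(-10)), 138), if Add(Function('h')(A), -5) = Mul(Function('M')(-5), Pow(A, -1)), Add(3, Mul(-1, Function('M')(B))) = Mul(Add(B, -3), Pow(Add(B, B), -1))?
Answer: Rational(343, 25) ≈ 13.720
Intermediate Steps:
Function('M')(B) = Add(3, Mul(Rational(-1, 2), Pow(B, -1), Add(-3, B))) (Function('M')(B) = Add(3, Mul(-1, Mul(Add(B, -3), Pow(Add(B, B), -1)))) = Add(3, Mul(-1, Mul(Add(-3, B), Pow(Mul(2, B), -1)))) = Add(3, Mul(-1, Mul(Add(-3, B), Mul(Rational(1, 2), Pow(B, -1))))) = Add(3, Mul(-1, Mul(Rational(1, 2), Pow(B, -1), Add(-3, B)))) = Add(3, Mul(Rational(-1, 2), Pow(B, -1), Add(-3, B))))
Function('h')(A) = Add(5, Mul(Rational(11, 5), Pow(A, -1))) (Function('h')(A) = Add(5, Mul(Mul(Rational(1, 2), Pow(-5, -1), Add(3, Mul(5, -5))), Pow(A, -1))) = Add(5, Mul(Mul(Rational(1, 2), Rational(-1, 5), Add(3, -25)), Pow(A, -1))) = Add(5, Mul(Mul(Rational(1, 2), Rational(-1, 5), -22), Pow(A, -1))) = Add(5, Mul(Rational(11, 5), Pow(A, -1))))
Add(Mul(Add(Mul(-4, Mul(-1, -5)), -6), Function('h')(-10)), 138) = Add(Mul(Add(Mul(-4, Mul(-1, -5)), -6), Add(5, Mul(Rational(11, 5), Pow(-10, -1)))), 138) = Add(Mul(Add(Mul(-4, 5), -6), Add(5, Mul(Rational(11, 5), Rational(-1, 10)))), 138) = Add(Mul(Add(-20, -6), Add(5, Rational(-11, 50))), 138) = Add(Mul(-26, Rational(239, 50)), 138) = Add(Rational(-3107, 25), 138) = Rational(343, 25)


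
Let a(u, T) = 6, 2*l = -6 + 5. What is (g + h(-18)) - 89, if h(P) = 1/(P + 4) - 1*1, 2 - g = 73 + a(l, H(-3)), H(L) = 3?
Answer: -2339/14 ≈ -167.07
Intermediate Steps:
l = -½ (l = (-6 + 5)/2 = (½)*(-1) = -½ ≈ -0.50000)
g = -77 (g = 2 - (73 + 6) = 2 - 1*79 = 2 - 79 = -77)
h(P) = -1 + 1/(4 + P) (h(P) = 1/(4 + P) - 1 = -1 + 1/(4 + P))
(g + h(-18)) - 89 = (-77 + (-3 - 1*(-18))/(4 - 18)) - 89 = (-77 + (-3 + 18)/(-14)) - 89 = (-77 - 1/14*15) - 89 = (-77 - 15/14) - 89 = -1093/14 - 89 = -2339/14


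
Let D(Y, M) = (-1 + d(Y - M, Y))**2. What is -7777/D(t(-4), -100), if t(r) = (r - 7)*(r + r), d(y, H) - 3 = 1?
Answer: -7777/9 ≈ -864.11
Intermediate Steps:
d(y, H) = 4 (d(y, H) = 3 + 1 = 4)
t(r) = 2*r*(-7 + r) (t(r) = (-7 + r)*(2*r) = 2*r*(-7 + r))
D(Y, M) = 9 (D(Y, M) = (-1 + 4)**2 = 3**2 = 9)
-7777/D(t(-4), -100) = -7777/9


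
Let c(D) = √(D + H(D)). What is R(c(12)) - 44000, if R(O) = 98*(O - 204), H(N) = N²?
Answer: -63992 + 196*√39 ≈ -62768.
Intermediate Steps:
c(D) = √(D + D²)
R(O) = -19992 + 98*O (R(O) = 98*(-204 + O) = -19992 + 98*O)
R(c(12)) - 44000 = (-19992 + 98*√(12*(1 + 12))) - 44000 = (-19992 + 98*√(12*13)) - 44000 = (-19992 + 98*√156) - 44000 = (-19992 + 98*(2*√39)) - 44000 = (-19992 + 196*√39) - 44000 = -63992 + 196*√39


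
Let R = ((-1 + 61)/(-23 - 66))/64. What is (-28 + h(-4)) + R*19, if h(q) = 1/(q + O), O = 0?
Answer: -40513/1424 ≈ -28.450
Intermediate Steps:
h(q) = 1/q (h(q) = 1/(q + 0) = 1/q)
R = -15/1424 (R = (60/(-89))*(1/64) = (60*(-1/89))*(1/64) = -60/89*1/64 = -15/1424 ≈ -0.010534)
(-28 + h(-4)) + R*19 = (-28 + 1/(-4)) - 15/1424*19 = (-28 - ¼) - 285/1424 = -113/4 - 285/1424 = -40513/1424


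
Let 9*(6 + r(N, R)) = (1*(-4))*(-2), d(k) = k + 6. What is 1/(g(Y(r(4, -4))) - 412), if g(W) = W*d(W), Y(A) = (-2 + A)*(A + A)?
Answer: 6561/34826980 ≈ 0.00018839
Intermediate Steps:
d(k) = 6 + k
r(N, R) = -46/9 (r(N, R) = -6 + ((1*(-4))*(-2))/9 = -6 + (-4*(-2))/9 = -6 + (⅑)*8 = -6 + 8/9 = -46/9)
Y(A) = 2*A*(-2 + A) (Y(A) = (-2 + A)*(2*A) = 2*A*(-2 + A))
g(W) = W*(6 + W)
1/(g(Y(r(4, -4))) - 412) = 1/((2*(-46/9)*(-2 - 46/9))*(6 + 2*(-46/9)*(-2 - 46/9)) - 412) = 1/((2*(-46/9)*(-64/9))*(6 + 2*(-46/9)*(-64/9)) - 412) = 1/(5888*(6 + 5888/81)/81 - 412) = 1/((5888/81)*(6374/81) - 412) = 1/(37530112/6561 - 412) = 1/(34826980/6561) = 6561/34826980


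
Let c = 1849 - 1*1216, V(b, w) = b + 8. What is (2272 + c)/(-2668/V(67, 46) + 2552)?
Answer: 217875/188732 ≈ 1.1544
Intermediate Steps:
V(b, w) = 8 + b
c = 633 (c = 1849 - 1216 = 633)
(2272 + c)/(-2668/V(67, 46) + 2552) = (2272 + 633)/(-2668/(8 + 67) + 2552) = 2905/(-2668/75 + 2552) = 2905/(188732/75) = 2905*(75/188732) = 217875/188732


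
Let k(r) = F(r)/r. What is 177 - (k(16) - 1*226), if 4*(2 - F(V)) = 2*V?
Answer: 3227/8 ≈ 403.38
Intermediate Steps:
F(V) = 2 - V/2
k(r) = (2 - r/2)/r
177 - (k(16) - 1*226) = 177 - ((½)*(4 - 1*16)/16 - 1*226) = 177 - ((½)*(1/16)*(4 - 16) - 226) = 177 - ((½)*(1/16)*(-12) - 226) = 177 - (-3/8 - 226) = 177 - 1*(-1811/8) = 177 + 1811/8 = 3227/8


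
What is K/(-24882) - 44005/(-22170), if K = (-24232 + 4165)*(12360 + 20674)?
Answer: 489914630189/18387798 ≈ 26643.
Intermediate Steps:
K = -662893278 (K = -20067*33034 = -662893278)
K/(-24882) - 44005/(-22170) = -662893278/(-24882) - 44005/(-22170) = -662893278*(-1/24882) - 44005*(-1/22170) = 110482213/4147 + 8801/4434 = 489914630189/18387798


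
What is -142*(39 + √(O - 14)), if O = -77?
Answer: -5538 - 142*I*√91 ≈ -5538.0 - 1354.6*I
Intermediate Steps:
-142*(39 + √(O - 14)) = -142*(39 + √(-77 - 14)) = -142*(39 + √(-91)) = -142*(39 + I*√91) = -5538 - 142*I*√91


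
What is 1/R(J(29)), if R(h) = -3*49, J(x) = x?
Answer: -1/147 ≈ -0.0068027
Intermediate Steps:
R(h) = -147
1/R(J(29)) = 1/(-147) = -1/147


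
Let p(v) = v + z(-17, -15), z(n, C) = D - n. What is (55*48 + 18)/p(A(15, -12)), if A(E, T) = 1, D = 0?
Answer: 443/3 ≈ 147.67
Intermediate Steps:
z(n, C) = -n (z(n, C) = 0 - n = -n)
p(v) = 17 + v (p(v) = v - 1*(-17) = v + 17 = 17 + v)
(55*48 + 18)/p(A(15, -12)) = (55*48 + 18)/(17 + 1) = (2640 + 18)/18 = 2658*(1/18) = 443/3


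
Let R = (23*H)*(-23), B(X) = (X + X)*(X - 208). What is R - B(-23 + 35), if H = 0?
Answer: 4704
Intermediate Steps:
B(X) = 2*X*(-208 + X) (B(X) = (2*X)*(-208 + X) = 2*X*(-208 + X))
R = 0 (R = (23*0)*(-23) = 0*(-23) = 0)
R - B(-23 + 35) = 0 - 2*(-23 + 35)*(-208 + (-23 + 35)) = 0 - 2*12*(-208 + 12) = 0 - 2*12*(-196) = 0 - 1*(-4704) = 0 + 4704 = 4704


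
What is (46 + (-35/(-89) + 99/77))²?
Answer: 882327616/388129 ≈ 2273.3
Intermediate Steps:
(46 + (-35/(-89) + 99/77))² = (46 + (-35*(-1/89) + 99*(1/77)))² = (46 + (35/89 + 9/7))² = (46 + 1046/623)² = (29704/623)² = 882327616/388129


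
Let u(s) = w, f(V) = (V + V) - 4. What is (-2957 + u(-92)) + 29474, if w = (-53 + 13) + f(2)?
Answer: 26477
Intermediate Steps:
f(V) = -4 + 2*V (f(V) = 2*V - 4 = -4 + 2*V)
w = -40 (w = (-53 + 13) + (-4 + 2*2) = -40 + (-4 + 4) = -40 + 0 = -40)
u(s) = -40
(-2957 + u(-92)) + 29474 = (-2957 - 40) + 29474 = -2997 + 29474 = 26477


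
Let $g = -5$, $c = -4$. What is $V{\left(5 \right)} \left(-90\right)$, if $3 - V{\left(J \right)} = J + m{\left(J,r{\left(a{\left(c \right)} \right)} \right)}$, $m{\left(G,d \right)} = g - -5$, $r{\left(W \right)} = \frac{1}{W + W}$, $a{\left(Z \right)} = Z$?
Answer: $180$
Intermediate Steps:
$r{\left(W \right)} = \frac{1}{2 W}$
$m{\left(G,d \right)} = 0$ ($m{\left(G,d \right)} = -5 - -5 = -5 + 5 = 0$)
$V{\left(J \right)} = 3 - J$ ($V{\left(J \right)} = 3 - \left(J + 0\right) = 3 - J$)
$V{\left(5 \right)} \left(-90\right) = \left(3 - 5\right) \left(-90\right) = \left(-2\right) \left(-90\right) = 180$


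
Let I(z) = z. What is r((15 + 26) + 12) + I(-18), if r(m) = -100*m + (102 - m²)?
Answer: -8025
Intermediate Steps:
r(m) = 102 - m² - 100*m
r((15 + 26) + 12) + I(-18) = (102 - ((15 + 26) + 12)² - 100*((15 + 26) + 12)) - 18 = (102 - (41 + 12)² - 100*(41 + 12)) - 18 = (102 - 1*53² - 100*53) - 18 = (102 - 1*2809 - 5300) - 18 = (102 - 2809 - 5300) - 18 = -8007 - 18 = -8025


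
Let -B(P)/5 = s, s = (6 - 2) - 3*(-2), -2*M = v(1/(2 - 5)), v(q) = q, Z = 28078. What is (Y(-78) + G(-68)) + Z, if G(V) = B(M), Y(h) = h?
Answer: 27950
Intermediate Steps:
M = ⅙ (M = -1/(2*(2 - 5)) = -½/(-3) = -½*(-⅓) = ⅙ ≈ 0.16667)
s = 10 (s = 4 + 6 = 10)
B(P) = -50 (B(P) = -5*10 = -50)
G(V) = -50
(Y(-78) + G(-68)) + Z = (-78 - 50) + 28078 = -128 + 28078 = 27950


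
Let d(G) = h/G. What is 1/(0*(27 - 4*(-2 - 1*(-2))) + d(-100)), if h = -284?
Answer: 25/71 ≈ 0.35211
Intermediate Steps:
d(G) = -284/G
1/(0*(27 - 4*(-2 - 1*(-2))) + d(-100)) = 1/(0*(27 - 4*(-2 - 1*(-2))) - 284/(-100)) = 1/(0*(27 - 4*(-2 + 2)) - 284*(-1/100)) = 1/(0*(27 - 4*0) + 71/25) = 1/(0*(27 + 0) + 71/25) = 1/(0*27 + 71/25) = 1/(0 + 71/25) = 1/(71/25) = 25/71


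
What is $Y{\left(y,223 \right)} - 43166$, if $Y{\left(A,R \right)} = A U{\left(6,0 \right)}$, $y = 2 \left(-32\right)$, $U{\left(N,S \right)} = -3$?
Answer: $-42974$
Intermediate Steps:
$y = -64$
$Y{\left(A,R \right)} = - 3 A$ ($Y{\left(A,R \right)} = A \left(-3\right) = - 3 A$)
$Y{\left(y,223 \right)} - 43166 = \left(-3\right) \left(-64\right) - 43166 = 192 - 43166 = -42974$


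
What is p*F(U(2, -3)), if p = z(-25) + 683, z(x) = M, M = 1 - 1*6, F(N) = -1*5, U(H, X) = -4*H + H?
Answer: -3390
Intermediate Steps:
U(H, X) = -3*H
F(N) = -5
M = -5 (M = 1 - 6 = -5)
z(x) = -5
p = 678 (p = -5 + 683 = 678)
p*F(U(2, -3)) = 678*(-5) = -3390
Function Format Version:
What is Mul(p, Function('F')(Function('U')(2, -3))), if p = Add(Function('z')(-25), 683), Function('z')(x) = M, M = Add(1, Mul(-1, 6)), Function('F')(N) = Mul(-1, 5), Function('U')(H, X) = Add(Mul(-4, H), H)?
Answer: -3390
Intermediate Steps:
Function('U')(H, X) = Mul(-3, H)
Function('F')(N) = -5
M = -5 (M = Add(1, -6) = -5)
Function('z')(x) = -5
p = 678 (p = Add(-5, 683) = 678)
Mul(p, Function('F')(Function('U')(2, -3))) = Mul(678, -5) = -3390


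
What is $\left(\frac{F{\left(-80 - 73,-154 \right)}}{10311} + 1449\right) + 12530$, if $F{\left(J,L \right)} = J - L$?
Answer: $\frac{144137470}{10311} \approx 13979.0$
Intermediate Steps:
$\left(\frac{F{\left(-80 - 73,-154 \right)}}{10311} + 1449\right) + 12530 = \left(\frac{\left(-80 - 73\right) - -154}{10311} + 1449\right) + 12530 = \left(\left(\left(-80 - 73\right) + 154\right) \frac{1}{10311} + 1449\right) + 12530 = \left(\left(-153 + 154\right) \frac{1}{10311} + 1449\right) + 12530 = \left(1 \cdot \frac{1}{10311} + 1449\right) + 12530 = \left(\frac{1}{10311} + 1449\right) + 12530 = \frac{14940640}{10311} + 12530 = \frac{144137470}{10311}$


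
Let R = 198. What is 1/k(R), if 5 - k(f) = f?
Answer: -1/193 ≈ -0.0051813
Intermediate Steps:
k(f) = 5 - f
1/k(R) = 1/(5 - 1*198) = 1/(5 - 198) = 1/(-193) = -1/193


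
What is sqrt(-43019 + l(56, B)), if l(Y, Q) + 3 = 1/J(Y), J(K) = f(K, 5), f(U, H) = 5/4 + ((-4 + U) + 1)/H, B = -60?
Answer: I*sqrt(2416497978)/237 ≈ 207.42*I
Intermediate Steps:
f(U, H) = 5/4 + (-3 + U)/H (f(U, H) = 5*(1/4) + (-3 + U)/H = 5/4 + (-3 + U)/H)
J(K) = 13/20 + K/5 (J(K) = (-3 + K + (5/4)*5)/5 = (-3 + K + 25/4)/5 = (13/4 + K)/5 = 13/20 + K/5)
l(Y, Q) = -3 + 1/(13/20 + Y/5)
sqrt(-43019 + l(56, B)) = sqrt(-43019 + (-19 - 12*56)/(13 + 4*56)) = sqrt(-43019 + (-19 - 672)/(13 + 224)) = sqrt(-43019 - 691/237) = sqrt(-10196194/237) = I*sqrt(2416497978)/237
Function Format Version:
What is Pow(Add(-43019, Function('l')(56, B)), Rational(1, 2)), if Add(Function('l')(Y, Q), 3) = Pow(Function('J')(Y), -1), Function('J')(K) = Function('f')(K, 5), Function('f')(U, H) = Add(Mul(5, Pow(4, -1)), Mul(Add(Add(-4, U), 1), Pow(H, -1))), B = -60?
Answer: Mul(Rational(1, 237), I, Pow(2416497978, Rational(1, 2))) ≈ Mul(207.42, I)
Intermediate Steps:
Function('f')(U, H) = Add(Rational(5, 4), Mul(Pow(H, -1), Add(-3, U))) (Function('f')(U, H) = Add(Mul(5, Rational(1, 4)), Mul(Add(-3, U), Pow(H, -1))) = Add(Rational(5, 4), Mul(Pow(H, -1), Add(-3, U))))
Function('J')(K) = Add(Rational(13, 20), Mul(Rational(1, 5), K)) (Function('J')(K) = Mul(Pow(5, -1), Add(-3, K, Mul(Rational(5, 4), 5))) = Mul(Rational(1, 5), Add(-3, K, Rational(25, 4))) = Mul(Rational(1, 5), Add(Rational(13, 4), K)) = Add(Rational(13, 20), Mul(Rational(1, 5), K)))
Function('l')(Y, Q) = Add(-3, Pow(Add(Rational(13, 20), Mul(Rational(1, 5), Y)), -1))
Pow(Add(-43019, Function('l')(56, B)), Rational(1, 2)) = Pow(Add(-43019, Mul(Pow(Add(13, Mul(4, 56)), -1), Add(-19, Mul(-12, 56)))), Rational(1, 2)) = Pow(Add(-43019, Mul(Pow(Add(13, 224), -1), Add(-19, -672))), Rational(1, 2)) = Pow(Add(-43019, Mul(Pow(237, -1), -691)), Rational(1, 2)) = Pow(Add(-43019, Mul(Rational(1, 237), -691)), Rational(1, 2)) = Pow(Add(-43019, Rational(-691, 237)), Rational(1, 2)) = Pow(Rational(-10196194, 237), Rational(1, 2)) = Mul(Rational(1, 237), I, Pow(2416497978, Rational(1, 2)))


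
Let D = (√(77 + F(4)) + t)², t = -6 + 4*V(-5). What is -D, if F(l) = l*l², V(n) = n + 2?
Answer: -465 + 36*√141 ≈ -37.524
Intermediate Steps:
V(n) = 2 + n
F(l) = l³
t = -18 (t = -6 + 4*(2 - 5) = -6 + 4*(-3) = -6 - 12 = -18)
D = (-18 + √141)² (D = (√(77 + 4³) - 18)² = (√(77 + 64) - 18)² = (√141 - 18)² = (-18 + √141)² ≈ 37.524)
-D = -(-18 + √141)²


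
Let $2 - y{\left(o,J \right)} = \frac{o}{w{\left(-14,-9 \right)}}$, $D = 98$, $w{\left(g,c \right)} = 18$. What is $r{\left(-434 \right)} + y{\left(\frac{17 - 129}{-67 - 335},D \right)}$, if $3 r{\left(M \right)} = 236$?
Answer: $\frac{145898}{1809} \approx 80.651$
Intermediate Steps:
$r{\left(M \right)} = \frac{236}{3}$ ($r{\left(M \right)} = \frac{1}{3} \cdot 236 = \frac{236}{3}$)
$y{\left(o,J \right)} = 2 - \frac{o}{18}$
$r{\left(-434 \right)} + y{\left(\frac{17 - 129}{-67 - 335},D \right)} = \frac{236}{3} + \left(2 - \frac{\left(17 - 129\right) \frac{1}{-67 - 335}}{18}\right) = \frac{236}{3} + \left(2 - \frac{\left(-112\right) \frac{1}{-402}}{18}\right) = \frac{236}{3} + \left(2 - \frac{\left(-112\right) \left(- \frac{1}{402}\right)}{18}\right) = \frac{236}{3} + \left(2 - \frac{28}{1809}\right) = \frac{236}{3} + \frac{3590}{1809} = \frac{145898}{1809}$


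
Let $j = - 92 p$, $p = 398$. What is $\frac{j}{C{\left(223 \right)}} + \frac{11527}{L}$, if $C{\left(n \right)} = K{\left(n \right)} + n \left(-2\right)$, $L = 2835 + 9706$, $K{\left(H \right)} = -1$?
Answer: $\frac{464353825}{5605827} \approx 82.834$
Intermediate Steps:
$j = -36616$ ($j = \left(-92\right) 398 = -36616$)
$L = 12541$
$C{\left(n \right)} = -1 - 2 n$ ($C{\left(n \right)} = -1 + n \left(-2\right) = -1 - 2 n$)
$\frac{j}{C{\left(223 \right)}} + \frac{11527}{L} = - \frac{36616}{-1 - 446} + \frac{11527}{12541} = - \frac{36616}{-1 - 446} + 11527 \cdot \frac{1}{12541} = - \frac{36616}{-447} + \frac{11527}{12541} = \left(-36616\right) \left(- \frac{1}{447}\right) + \frac{11527}{12541} = \frac{36616}{447} + \frac{11527}{12541} = \frac{464353825}{5605827}$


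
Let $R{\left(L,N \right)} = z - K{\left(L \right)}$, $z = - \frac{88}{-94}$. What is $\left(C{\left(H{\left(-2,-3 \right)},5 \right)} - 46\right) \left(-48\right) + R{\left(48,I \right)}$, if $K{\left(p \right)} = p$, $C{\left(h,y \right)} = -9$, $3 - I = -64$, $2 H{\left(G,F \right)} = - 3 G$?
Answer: $\frac{121868}{47} \approx 2592.9$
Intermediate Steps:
$H{\left(G,F \right)} = - \frac{3 G}{2}$ ($H{\left(G,F \right)} = \frac{\left(-3\right) G}{2} = - \frac{3 G}{2}$)
$I = 67$ ($I = 3 - -64 = 3 + 64 = 67$)
$z = \frac{44}{47}$ ($z = \left(-88\right) \left(- \frac{1}{94}\right) = \frac{44}{47} \approx 0.93617$)
$R{\left(L,N \right)} = \frac{44}{47} - L$
$\left(C{\left(H{\left(-2,-3 \right)},5 \right)} - 46\right) \left(-48\right) + R{\left(48,I \right)} = \left(-9 - 46\right) \left(-48\right) + \left(\frac{44}{47} - 48\right) = \left(-55\right) \left(-48\right) + \left(\frac{44}{47} - 48\right) = 2640 - \frac{2212}{47} = \frac{121868}{47}$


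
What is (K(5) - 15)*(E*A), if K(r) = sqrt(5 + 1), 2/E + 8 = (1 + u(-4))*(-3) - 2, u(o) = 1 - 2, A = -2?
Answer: -6 + 2*sqrt(6)/5 ≈ -5.0202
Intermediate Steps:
u(o) = -1
E = -1/5 (E = 2/(-8 + ((1 - 1)*(-3) - 2)) = 2/(-8 + (0*(-3) - 2)) = 2/(-8 + (0 - 2)) = 2/(-8 - 2) = 2/(-10) = 2*(-1/10) = -1/5 ≈ -0.20000)
K(r) = sqrt(6)
(K(5) - 15)*(E*A) = (sqrt(6) - 15)*(-1/5*(-2)) = (-15 + sqrt(6))*(2/5) = -6 + 2*sqrt(6)/5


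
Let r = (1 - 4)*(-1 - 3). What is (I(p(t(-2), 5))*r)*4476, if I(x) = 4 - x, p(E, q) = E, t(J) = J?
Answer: 322272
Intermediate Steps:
r = 12 (r = -3*(-4) = 12)
(I(p(t(-2), 5))*r)*4476 = ((4 - 1*(-2))*12)*4476 = ((4 + 2)*12)*4476 = (6*12)*4476 = 72*4476 = 322272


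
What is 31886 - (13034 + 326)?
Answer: 18526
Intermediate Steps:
31886 - (13034 + 326) = 31886 - 1*13360 = 31886 - 13360 = 18526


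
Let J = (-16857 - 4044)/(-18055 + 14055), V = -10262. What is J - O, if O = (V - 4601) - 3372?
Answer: 72960901/4000 ≈ 18240.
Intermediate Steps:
J = 20901/4000 (J = -20901/(-4000) = -20901*(-1/4000) = 20901/4000 ≈ 5.2253)
O = -18235 (O = (-10262 - 4601) - 3372 = -14863 - 3372 = -18235)
J - O = 20901/4000 - 1*(-18235) = 20901/4000 + 18235 = 72960901/4000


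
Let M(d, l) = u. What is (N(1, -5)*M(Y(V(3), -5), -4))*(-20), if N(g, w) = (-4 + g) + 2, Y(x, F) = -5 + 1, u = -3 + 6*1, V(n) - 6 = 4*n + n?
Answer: 60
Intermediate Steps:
V(n) = 6 + 5*n (V(n) = 6 + (4*n + n) = 6 + 5*n)
u = 3 (u = -3 + 6 = 3)
Y(x, F) = -4
M(d, l) = 3
N(g, w) = -2 + g
(N(1, -5)*M(Y(V(3), -5), -4))*(-20) = ((-2 + 1)*3)*(-20) = -1*3*(-20) = -3*(-20) = 60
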